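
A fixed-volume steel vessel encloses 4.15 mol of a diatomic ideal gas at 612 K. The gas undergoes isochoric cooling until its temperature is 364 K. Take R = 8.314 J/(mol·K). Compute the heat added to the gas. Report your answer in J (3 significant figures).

Constant volume ⇒ W = 0, so Q = ΔU = nCᵥΔT with Cᵥ = 5R/2 = 20.79 J/(mol·K).
ΔU = (4.15)(20.79)(364 − 612) = -21392 J.

Q ≈ -21400 J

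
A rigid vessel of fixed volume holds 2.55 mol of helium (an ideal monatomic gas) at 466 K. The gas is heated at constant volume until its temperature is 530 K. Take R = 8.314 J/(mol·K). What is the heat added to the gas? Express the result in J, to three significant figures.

Constant volume ⇒ W = 0, so Q = ΔU = nCᵥΔT with Cᵥ = 3R/2 = 12.47 J/(mol·K).
ΔU = (2.55)(12.47)(530 − 466) = 2035 J.

Q ≈ 2040 J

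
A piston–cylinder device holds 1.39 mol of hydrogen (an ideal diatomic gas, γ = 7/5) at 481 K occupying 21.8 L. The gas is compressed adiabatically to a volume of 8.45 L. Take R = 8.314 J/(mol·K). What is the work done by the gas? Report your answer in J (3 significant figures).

W ≈ -6410 J

Adiabatic: TV^(γ−1) = const with γ = 7/5.
T₂ = T₁ (V₁/V₂)^(γ−1) = 481 × (21.8/8.45)^0.4 = 481 × 1.461 = 702.7 K.
W_by = nCᵥ(T₁ − T₂) = (1.39)(20.79)(481 − 702.7) = -6406 J.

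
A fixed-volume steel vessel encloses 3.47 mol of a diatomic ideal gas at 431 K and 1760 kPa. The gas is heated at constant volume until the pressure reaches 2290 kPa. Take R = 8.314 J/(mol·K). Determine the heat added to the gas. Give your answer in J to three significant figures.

Constant volume ⇒ W = 0, so Q = ΔU = nCᵥΔT with Cᵥ = 5R/2 = 20.79 J/(mol·K).
At constant V, T₂/T₁ = P₂/P₁ ⇒ ΔT = T₁(P₂/P₁ − 1) = 431·(2290/1760 − 1) = 129.8 K.
ΔU = (3.47)(20.79)(129.8) = 9361 J.

Q ≈ 9360 J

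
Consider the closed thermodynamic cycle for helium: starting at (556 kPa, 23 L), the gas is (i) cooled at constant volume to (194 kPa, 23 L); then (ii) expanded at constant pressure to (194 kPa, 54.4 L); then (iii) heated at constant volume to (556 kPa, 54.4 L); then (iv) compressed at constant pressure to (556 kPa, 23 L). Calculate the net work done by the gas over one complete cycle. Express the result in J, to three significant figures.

W_net ≈ -11400 J

Constant-volume legs do no work.
W(ii) = (194)(54.4 − 23) = 6092 J; W(iv) = (556)(23 − 54.4) = -17458 J.
W_net = 6092 − 17458 = -11367 J (the counter-clockwise enclosed area).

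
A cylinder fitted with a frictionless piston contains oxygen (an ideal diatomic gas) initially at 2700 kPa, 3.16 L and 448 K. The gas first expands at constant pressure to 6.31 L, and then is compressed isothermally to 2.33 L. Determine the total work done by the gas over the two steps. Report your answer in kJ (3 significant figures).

W_total ≈ -8.47 kJ

Step 1 (isobaric): W = PΔV = (2700 kPa)(6.31 − 3.16 L) = 8505 J.
After step 1: P = 2700 kPa, V = 6.31 L, T = 894.6 K.
Step 2 (isothermal): W = P₁V₁ ln(V₂/V₁) = (17037) ln(2.33/6.31) = -16973 J.
W_total = 8505 − 16973 = -8468 J.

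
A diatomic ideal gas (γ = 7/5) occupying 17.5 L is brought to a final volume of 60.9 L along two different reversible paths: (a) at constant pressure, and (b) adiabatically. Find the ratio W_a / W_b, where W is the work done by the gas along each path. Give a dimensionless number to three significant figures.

Path (a) isobaric: W = P₁(V₂ − V₁) → W_a/(P₁V₁) = 2.48.
Path (b) adiabatic: W = P₁V₁(1 − (V₁/V₂)^(γ−1))/(γ−1) → W_b/(P₁V₁) = 0.9819.
W_a / W_b = 2.48 / 0.9819 = 2.526.

W_a / W_b ≈ 2.53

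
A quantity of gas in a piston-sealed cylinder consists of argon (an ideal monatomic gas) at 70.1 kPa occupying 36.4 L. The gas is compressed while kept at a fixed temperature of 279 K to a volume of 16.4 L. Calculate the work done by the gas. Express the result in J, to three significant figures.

Isothermal: W = nRT ln(V₂/V₁) = P₁V₁ ln(V₂/V₁).
P₁V₁ = (70.1 kPa)(36.4 L) = 2552 J.
W = 2552 × ln(16.4/36.4) = 2552 × -0.7973
W_by_gas = -2034 J.

W ≈ -2030 J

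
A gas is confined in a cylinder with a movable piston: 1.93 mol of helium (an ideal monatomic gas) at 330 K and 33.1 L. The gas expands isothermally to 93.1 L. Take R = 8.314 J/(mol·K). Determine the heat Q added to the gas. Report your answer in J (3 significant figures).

Isothermal ⇒ ΔU = 0, so Q = W = nRT ln(V₂/V₁).
Q = (1.93)(8.314)(330) ln(93.1/33.1) = 5295 × 1.034 = 5476 J.

Q ≈ 5480 J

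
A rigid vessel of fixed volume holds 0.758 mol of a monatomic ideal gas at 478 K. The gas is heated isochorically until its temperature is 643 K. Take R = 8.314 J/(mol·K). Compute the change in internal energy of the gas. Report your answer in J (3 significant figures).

ΔU ≈ 1560 J

Constant volume ⇒ W = 0, so Q = ΔU = nCᵥΔT with Cᵥ = 3R/2 = 12.47 J/(mol·K).
ΔU = (0.758)(12.47)(643 − 478) = 1560 J.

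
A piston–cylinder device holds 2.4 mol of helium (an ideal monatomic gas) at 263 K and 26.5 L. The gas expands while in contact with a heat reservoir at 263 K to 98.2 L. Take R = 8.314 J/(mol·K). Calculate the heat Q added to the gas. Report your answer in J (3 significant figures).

Q ≈ 6870 J

Isothermal ⇒ ΔU = 0, so Q = W = nRT ln(V₂/V₁).
Q = (2.4)(8.314)(263) ln(98.2/26.5) = 5248 × 1.31 = 6874 J.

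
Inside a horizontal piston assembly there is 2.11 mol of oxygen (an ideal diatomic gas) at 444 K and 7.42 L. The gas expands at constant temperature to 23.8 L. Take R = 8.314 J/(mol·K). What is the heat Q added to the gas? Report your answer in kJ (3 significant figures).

Isothermal ⇒ ΔU = 0, so Q = W = nRT ln(V₂/V₁).
Q = (2.11)(8.314)(444) ln(23.8/7.42) = 7789 × 1.166 = 9078 J.

Q ≈ 9.08 kJ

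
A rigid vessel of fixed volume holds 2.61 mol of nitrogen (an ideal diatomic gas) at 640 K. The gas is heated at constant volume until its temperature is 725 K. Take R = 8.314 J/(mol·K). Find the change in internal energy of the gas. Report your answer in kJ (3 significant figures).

ΔU ≈ 4.61 kJ

Constant volume ⇒ W = 0, so Q = ΔU = nCᵥΔT with Cᵥ = 5R/2 = 20.79 J/(mol·K).
ΔU = (2.61)(20.79)(725 − 640) = 4611 J.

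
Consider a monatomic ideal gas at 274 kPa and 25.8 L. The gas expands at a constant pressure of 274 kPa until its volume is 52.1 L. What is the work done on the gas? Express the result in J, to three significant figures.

Isobaric: W = P ΔV.
W = (274 kPa)(52.1 − 25.8 L) = (274)(26.3) = 7206 J.
Work on gas = −W_by = -7206 J.

W ≈ -7210 J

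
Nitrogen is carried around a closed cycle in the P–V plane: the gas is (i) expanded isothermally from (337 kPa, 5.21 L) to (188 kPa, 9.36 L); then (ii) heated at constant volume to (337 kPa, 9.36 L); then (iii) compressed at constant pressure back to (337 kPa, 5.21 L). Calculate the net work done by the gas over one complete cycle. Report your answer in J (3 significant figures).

Leg (i): W = PᵢVᵢ ln(V_f/Vᵢ) = (1756) ln(9.36/5.21) = 1029 J.
Leg (ii): W = 0.
Leg (iii): W = PΔV = (337)(5.21 − 9.36) = -1399 J.
W_net = 1029 − 1399 = -369.9 J.

W_net ≈ -370 J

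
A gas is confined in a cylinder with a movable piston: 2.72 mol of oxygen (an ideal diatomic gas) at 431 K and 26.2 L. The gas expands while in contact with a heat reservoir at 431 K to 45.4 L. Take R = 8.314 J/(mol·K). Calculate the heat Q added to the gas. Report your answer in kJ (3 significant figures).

Q ≈ 5.36 kJ

Isothermal ⇒ ΔU = 0, so Q = W = nRT ln(V₂/V₁).
Q = (2.72)(8.314)(431) ln(45.4/26.2) = 9747 × 0.5498 = 5358 J.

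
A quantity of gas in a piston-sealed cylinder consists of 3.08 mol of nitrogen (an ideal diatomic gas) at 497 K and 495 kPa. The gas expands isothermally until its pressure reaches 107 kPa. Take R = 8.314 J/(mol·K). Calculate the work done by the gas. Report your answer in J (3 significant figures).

W ≈ 19500 J

Isothermal process: W = nRT ln(V₂/V₁) = nRT ln(P₁/P₂).
W = (3.08)(8.314)(497) × ln(495/107)
  = 12727 × ln(4.626) = 12727 × 1.532
W_by_gas = 19494 J.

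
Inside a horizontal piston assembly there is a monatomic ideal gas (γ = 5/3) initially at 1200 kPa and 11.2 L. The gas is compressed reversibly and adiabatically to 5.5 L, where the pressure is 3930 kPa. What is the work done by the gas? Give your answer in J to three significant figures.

W ≈ -12300 J

Adiabatic: W = (P₁V₁ − P₂V₂)/(γ − 1) with γ = 5/3.
P₁V₁ = 13440 J, P₂V₂ = 21615 J.
W = (13440 − 21615) / 0.6667 = -12262 J.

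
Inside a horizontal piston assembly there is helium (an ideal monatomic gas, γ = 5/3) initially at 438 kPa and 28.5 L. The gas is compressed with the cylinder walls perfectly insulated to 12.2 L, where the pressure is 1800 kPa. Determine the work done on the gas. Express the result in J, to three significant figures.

W ≈ 14200 J

Adiabatic: W = (P₁V₁ − P₂V₂)/(γ − 1) with γ = 5/3.
P₁V₁ = 12483 J, P₂V₂ = 21960 J.
W = (12483 − 21960) / 0.6667 = -14215 J.
Work on gas = −W_by = 14215 J.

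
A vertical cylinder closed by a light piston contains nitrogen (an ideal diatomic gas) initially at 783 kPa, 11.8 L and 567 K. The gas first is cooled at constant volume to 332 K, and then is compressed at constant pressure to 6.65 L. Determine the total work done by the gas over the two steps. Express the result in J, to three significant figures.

Step 1 (isochoric): W = 0 (constant volume).
After step 1: P = 458.5 kPa (V unchanged).
Step 2 (isobaric): W = PΔV = (458.5 kPa)(6.65 − 11.8 L) = -2361 J.
W_total = 0 − 2361 = -2361 J.

W_total ≈ -2360 J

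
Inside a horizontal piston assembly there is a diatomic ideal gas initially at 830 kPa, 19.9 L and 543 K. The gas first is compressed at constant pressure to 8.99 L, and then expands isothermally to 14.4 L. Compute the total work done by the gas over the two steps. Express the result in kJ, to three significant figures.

Step 1 (isobaric): W = PΔV = (830 kPa)(8.99 − 19.9 L) = -9055 J.
After step 1: P = 830 kPa, V = 8.99 L, T = 245.3 K.
Step 2 (isothermal): W = P₁V₁ ln(V₂/V₁) = (7462) ln(14.4/8.99) = 3515 J.
W_total = -9055 + 3515 = -5540 J.

W_total ≈ -5.54 kJ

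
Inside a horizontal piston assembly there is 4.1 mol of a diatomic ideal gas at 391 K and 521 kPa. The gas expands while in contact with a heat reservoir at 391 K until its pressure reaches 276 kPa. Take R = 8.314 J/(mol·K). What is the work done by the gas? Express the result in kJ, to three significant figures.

Isothermal process: W = nRT ln(V₂/V₁) = nRT ln(P₁/P₂).
W = (4.1)(8.314)(391) × ln(521/276)
  = 13328 × ln(1.888) = 13328 × 0.6353
W_by_gas = 8468 J.

W ≈ 8.47 kJ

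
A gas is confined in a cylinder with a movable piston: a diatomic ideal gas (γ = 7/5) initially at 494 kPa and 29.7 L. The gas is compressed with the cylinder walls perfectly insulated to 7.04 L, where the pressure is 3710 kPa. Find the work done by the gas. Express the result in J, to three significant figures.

Adiabatic: W = (P₁V₁ − P₂V₂)/(γ − 1) with γ = 7/5.
P₁V₁ = 14672 J, P₂V₂ = 26118 J.
W = (14672 − 26118) / 0.4 = -28617 J.

W ≈ -28600 J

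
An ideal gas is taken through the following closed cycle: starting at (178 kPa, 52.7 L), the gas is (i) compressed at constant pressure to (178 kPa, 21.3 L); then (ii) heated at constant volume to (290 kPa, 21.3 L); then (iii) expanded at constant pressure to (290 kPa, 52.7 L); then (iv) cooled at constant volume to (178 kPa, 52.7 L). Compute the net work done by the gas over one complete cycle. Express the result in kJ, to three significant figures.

Constant-volume legs do no work.
W(i) = (178)(21.3 − 52.7) = -5589 J; W(iii) = (290)(52.7 − 21.3) = 9106 J.
W_net = -5589 + 9106 = 3517 J (the clockwise enclosed area).

W_net ≈ 3.52 kJ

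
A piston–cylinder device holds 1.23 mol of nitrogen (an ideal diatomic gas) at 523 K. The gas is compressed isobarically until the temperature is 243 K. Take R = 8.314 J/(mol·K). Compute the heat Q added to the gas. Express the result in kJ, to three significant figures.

Isobaric: W = nRΔT = (1.23)(8.314)(-280) = -2863 J.
ΔU = nCᵥΔT with Cᵥ = 5R/2: ΔU = (1.23)(20.79)(-280) = -7158 J.
Q = ΔU + W = -7158 − 2863 = -10022 J.

Q ≈ -10.0 kJ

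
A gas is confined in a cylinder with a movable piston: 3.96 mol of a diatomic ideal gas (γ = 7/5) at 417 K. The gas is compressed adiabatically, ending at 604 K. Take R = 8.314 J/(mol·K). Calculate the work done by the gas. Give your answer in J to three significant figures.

Adiabatic ⇒ Q = 0, so W_by = −ΔU = nCᵥ(T₁ − T₂).
Cᵥ = 5R/2 = 20.79 J/(mol·K).
W = (3.96)(20.79)(417 − 604) = -15392 J.

W ≈ -15400 J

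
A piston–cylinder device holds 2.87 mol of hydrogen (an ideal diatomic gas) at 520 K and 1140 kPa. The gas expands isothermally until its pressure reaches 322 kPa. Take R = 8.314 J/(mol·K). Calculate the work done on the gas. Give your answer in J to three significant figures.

Isothermal process: W = nRT ln(V₂/V₁) = nRT ln(P₁/P₂).
W = (2.87)(8.314)(520) × ln(1140/322)
  = 12408 × ln(3.54) = 12408 × 1.264
W_by_gas = 15686 J; work on gas = −W_by = -15686 J.

W ≈ -15700 J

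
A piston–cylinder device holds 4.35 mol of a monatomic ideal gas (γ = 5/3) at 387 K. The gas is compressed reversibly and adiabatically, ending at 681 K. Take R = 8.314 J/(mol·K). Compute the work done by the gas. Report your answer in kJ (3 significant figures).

W ≈ -15.9 kJ

Adiabatic ⇒ Q = 0, so W_by = −ΔU = nCᵥ(T₁ − T₂).
Cᵥ = 3R/2 = 12.47 J/(mol·K).
W = (4.35)(12.47)(387 − 681) = -15949 J.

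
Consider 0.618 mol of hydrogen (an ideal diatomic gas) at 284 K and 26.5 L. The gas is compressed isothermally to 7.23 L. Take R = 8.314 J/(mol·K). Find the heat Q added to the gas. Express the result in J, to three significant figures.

Isothermal ⇒ ΔU = 0, so Q = W = nRT ln(V₂/V₁).
Q = (0.618)(8.314)(284) ln(7.23/26.5) = 1459 × -1.299 = -1895 J.

Q ≈ -1900 J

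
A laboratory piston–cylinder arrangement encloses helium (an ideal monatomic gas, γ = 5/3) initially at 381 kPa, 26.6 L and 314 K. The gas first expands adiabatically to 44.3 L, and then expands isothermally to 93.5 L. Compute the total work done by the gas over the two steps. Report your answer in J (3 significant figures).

Step 1 (adiabatic): W = (P₁V₁ − P₂V₂)/(γ−1) = (10135 − 7213)/0.667 = 4382 J.
After step 1: P = 162.8 kPa, V = 44.3 L, T = 223.5 K.
Step 2 (isothermal): W = P₁V₁ ln(V₂/V₁) = (7213) ln(93.5/44.3) = 5388 J.
W_total = 4382 + 5388 = 9770 J.

W_total ≈ 9770 J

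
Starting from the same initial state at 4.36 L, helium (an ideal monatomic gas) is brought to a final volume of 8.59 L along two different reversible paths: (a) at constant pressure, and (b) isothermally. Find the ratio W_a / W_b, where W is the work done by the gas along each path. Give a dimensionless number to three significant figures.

W_a / W_b ≈ 1.43

Path (a) isobaric: W = P₁(V₂ − V₁) → W_a/(P₁V₁) = 0.9702.
Path (b) isothermal: W = P₁V₁ ln(V₂/V₁) → W_b/(P₁V₁) = 0.6781.
W_a / W_b = 0.9702 / 0.6781 = 1.431.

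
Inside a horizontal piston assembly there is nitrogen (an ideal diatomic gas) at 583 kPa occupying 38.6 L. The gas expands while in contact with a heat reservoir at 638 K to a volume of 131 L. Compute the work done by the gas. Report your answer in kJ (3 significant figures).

Isothermal: W = nRT ln(V₂/V₁) = P₁V₁ ln(V₂/V₁).
P₁V₁ = (583 kPa)(38.6 L) = 22504 J.
W = 22504 × ln(131/38.6) = 22504 × 1.222
W_by_gas = 27498 J.

W ≈ 27.5 kJ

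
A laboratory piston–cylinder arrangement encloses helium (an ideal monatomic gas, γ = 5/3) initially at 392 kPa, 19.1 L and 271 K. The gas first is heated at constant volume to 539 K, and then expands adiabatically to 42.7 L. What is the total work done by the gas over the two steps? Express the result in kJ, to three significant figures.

Step 1 (isochoric): W = 0 (constant volume).
After step 1: P = 779.7 kPa (V unchanged).
Step 2 (adiabatic): W = (P₁V₁ − P₂V₂)/(γ−1) = (14892 − 8710)/0.667 = 9273 J.
W_total = 0 + 9273 = 9273 J.

W_total ≈ 9.27 kJ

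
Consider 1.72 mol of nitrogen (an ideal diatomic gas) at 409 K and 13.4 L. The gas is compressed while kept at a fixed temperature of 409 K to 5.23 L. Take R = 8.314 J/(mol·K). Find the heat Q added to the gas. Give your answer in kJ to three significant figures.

Q ≈ -5.50 kJ

Isothermal ⇒ ΔU = 0, so Q = W = nRT ln(V₂/V₁).
Q = (1.72)(8.314)(409) ln(5.23/13.4) = 5849 × -0.9408 = -5503 J.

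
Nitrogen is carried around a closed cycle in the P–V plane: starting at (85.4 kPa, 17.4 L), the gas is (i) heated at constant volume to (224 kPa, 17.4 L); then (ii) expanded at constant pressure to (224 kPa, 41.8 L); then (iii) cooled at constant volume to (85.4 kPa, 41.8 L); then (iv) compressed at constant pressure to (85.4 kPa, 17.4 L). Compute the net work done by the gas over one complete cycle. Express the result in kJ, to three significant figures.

W_net ≈ 3.38 kJ

Constant-volume legs do no work.
W(ii) = (224)(41.8 − 17.4) = 5466 J; W(iv) = (85.4)(17.4 − 41.8) = -2084 J.
W_net = 5466 − 2084 = 3382 J (the clockwise enclosed area).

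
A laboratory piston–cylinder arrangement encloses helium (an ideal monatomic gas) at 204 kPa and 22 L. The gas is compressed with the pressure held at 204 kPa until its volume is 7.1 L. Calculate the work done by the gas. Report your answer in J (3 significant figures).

W ≈ -3040 J

Isobaric: W = P ΔV.
W = (204 kPa)(7.1 − 22 L) = (204)(-14.9) = -3040 J.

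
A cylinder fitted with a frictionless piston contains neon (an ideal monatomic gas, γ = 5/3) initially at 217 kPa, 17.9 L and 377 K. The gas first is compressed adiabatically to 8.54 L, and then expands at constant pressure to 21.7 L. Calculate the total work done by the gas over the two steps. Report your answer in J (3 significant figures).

Step 1 (adiabatic): W = (P₁V₁ − P₂V₂)/(γ−1) = (3884 − 6362)/0.667 = -3716 J.
After step 1: P = 744.9 kPa, V = 8.54 L, T = 617.5 K.
Step 2 (isobaric): W = PΔV = (744.9 kPa)(21.7 − 8.54 L) = 9803 J.
W_total = -3716 + 9803 = 6087 J.

W_total ≈ 6090 J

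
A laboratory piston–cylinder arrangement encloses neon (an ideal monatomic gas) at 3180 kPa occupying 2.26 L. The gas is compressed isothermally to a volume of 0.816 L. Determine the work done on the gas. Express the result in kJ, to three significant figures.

W ≈ 7.32 kJ

Isothermal: W = nRT ln(V₂/V₁) = P₁V₁ ln(V₂/V₁).
P₁V₁ = (3180 kPa)(2.26 L) = 7187 J.
W = 7187 × ln(0.816/2.26) = 7187 × -1.019
W_by_gas = -7321 J; work on gas = −W_by = 7321 J.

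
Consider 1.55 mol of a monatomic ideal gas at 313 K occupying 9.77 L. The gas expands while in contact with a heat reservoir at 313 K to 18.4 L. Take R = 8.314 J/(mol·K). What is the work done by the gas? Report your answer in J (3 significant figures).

Isothermal: W = nRT ln(V₂/V₁).
W = (1.55)(8.314)(313) × ln(18.4/9.77)
  = 4034 × 0.633
W_by_gas = 2553 J.

W ≈ 2550 J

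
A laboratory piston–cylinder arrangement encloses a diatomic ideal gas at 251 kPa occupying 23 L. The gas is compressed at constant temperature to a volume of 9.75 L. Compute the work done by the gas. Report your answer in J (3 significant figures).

W ≈ -4950 J

Isothermal: W = nRT ln(V₂/V₁) = P₁V₁ ln(V₂/V₁).
P₁V₁ = (251 kPa)(23 L) = 5773 J.
W = 5773 × ln(9.75/23) = 5773 × -0.8582
W_by_gas = -4955 J.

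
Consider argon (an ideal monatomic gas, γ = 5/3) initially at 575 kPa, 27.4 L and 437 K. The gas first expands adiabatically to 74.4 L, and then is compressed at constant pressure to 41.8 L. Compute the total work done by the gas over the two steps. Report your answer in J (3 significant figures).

Step 1 (adiabatic): W = (P₁V₁ − P₂V₂)/(γ−1) = (15755 − 8095)/0.667 = 11490 J.
After step 1: P = 108.8 kPa, V = 74.4 L, T = 224.5 K.
Step 2 (isobaric): W = PΔV = (108.8 kPa)(41.8 − 74.4 L) = -3547 J.
W_total = 11490 − 3547 = 7943 J.

W_total ≈ 7940 J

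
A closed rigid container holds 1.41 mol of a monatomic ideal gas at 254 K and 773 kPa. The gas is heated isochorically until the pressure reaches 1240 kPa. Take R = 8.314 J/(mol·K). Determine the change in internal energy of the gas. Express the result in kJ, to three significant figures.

ΔU ≈ 2.70 kJ

Constant volume ⇒ W = 0, so Q = ΔU = nCᵥΔT with Cᵥ = 3R/2 = 12.47 J/(mol·K).
At constant V, T₂/T₁ = P₂/P₁ ⇒ ΔT = T₁(P₂/P₁ − 1) = 254·(1240/773 − 1) = 153.5 K.
ΔU = (1.41)(12.47)(153.5) = 2698 J.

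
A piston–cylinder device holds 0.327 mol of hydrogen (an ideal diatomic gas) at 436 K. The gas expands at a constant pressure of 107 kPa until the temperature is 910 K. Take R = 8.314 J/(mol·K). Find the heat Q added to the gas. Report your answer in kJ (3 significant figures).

Q ≈ 4.51 kJ

Isobaric: W = nRΔT = (0.327)(8.314)(474) = 1289 J.
ΔU = nCᵥΔT with Cᵥ = 5R/2: ΔU = (0.327)(20.79)(474) = 3222 J.
Q = ΔU + W = 3222 + 1289 = 4510 J.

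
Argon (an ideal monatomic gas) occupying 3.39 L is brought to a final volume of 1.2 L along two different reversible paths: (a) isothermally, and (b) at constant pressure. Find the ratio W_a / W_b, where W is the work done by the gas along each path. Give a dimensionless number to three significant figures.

Path (a) isothermal: W = P₁V₁ ln(V₂/V₁) → W_a/(P₁V₁) = -1.039.
Path (b) isobaric: W = P₁(V₂ − V₁) → W_b/(P₁V₁) = -0.646.
W_a / W_b = -1.039 / -0.646 = 1.608.

W_a / W_b ≈ 1.61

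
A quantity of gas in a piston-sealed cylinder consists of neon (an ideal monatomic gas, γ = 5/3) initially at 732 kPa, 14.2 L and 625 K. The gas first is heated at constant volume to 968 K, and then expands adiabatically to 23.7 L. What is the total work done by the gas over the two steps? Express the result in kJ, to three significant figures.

W_total ≈ 6.99 kJ

Step 1 (isochoric): W = 0 (constant volume).
After step 1: P = 1134 kPa (V unchanged).
Step 2 (adiabatic): W = (P₁V₁ − P₂V₂)/(γ−1) = (16099 − 11442)/0.667 = 6986 J.
W_total = 0 + 6986 = 6986 J.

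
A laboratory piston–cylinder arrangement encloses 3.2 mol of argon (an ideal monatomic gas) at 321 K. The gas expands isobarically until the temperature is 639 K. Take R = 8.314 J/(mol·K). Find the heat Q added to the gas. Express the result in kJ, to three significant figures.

Isobaric: W = nRΔT = (3.2)(8.314)(318) = 8460 J.
ΔU = nCᵥΔT with Cᵥ = 3R/2: ΔU = (3.2)(12.47)(318) = 12690 J.
Q = ΔU + W = 12690 + 8460 = 21151 J.

Q ≈ 21.2 kJ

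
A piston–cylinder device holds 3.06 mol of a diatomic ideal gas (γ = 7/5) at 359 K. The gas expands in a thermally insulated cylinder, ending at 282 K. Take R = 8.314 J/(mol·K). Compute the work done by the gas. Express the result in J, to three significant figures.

W ≈ 4900 J

Adiabatic ⇒ Q = 0, so W_by = −ΔU = nCᵥ(T₁ − T₂).
Cᵥ = 5R/2 = 20.79 J/(mol·K).
W = (3.06)(20.79)(359 − 282) = 4897 J.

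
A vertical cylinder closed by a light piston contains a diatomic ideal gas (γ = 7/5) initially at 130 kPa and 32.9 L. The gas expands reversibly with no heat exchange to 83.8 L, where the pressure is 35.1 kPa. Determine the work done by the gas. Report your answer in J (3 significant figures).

Adiabatic: W = (P₁V₁ − P₂V₂)/(γ − 1) with γ = 7/5.
P₁V₁ = 4277 J, P₂V₂ = 2941 J.
W = (4277 − 2941) / 0.4 = 3339 J.

W ≈ 3340 J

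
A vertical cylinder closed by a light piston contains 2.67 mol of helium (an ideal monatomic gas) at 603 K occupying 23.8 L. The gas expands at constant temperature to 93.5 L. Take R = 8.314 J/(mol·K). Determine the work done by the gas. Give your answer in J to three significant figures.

Isothermal: W = nRT ln(V₂/V₁).
W = (2.67)(8.314)(603) × ln(93.5/23.8)
  = 13386 × 1.368
W_by_gas = 18315 J.

W ≈ 18300 J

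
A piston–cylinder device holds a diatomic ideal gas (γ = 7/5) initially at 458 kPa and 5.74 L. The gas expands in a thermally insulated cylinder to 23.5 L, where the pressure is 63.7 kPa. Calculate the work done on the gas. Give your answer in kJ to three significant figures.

W ≈ -2.83 kJ

Adiabatic: W = (P₁V₁ − P₂V₂)/(γ − 1) with γ = 7/5.
P₁V₁ = 2629 J, P₂V₂ = 1497 J.
W = (2629 − 1497) / 0.4 = 2830 J.
Work on gas = −W_by = -2830 J.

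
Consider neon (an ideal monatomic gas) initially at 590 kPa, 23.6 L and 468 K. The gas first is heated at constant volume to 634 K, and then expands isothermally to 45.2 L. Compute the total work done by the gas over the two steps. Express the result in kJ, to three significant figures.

W_total ≈ 12.3 kJ

Step 1 (isochoric): W = 0 (constant volume).
After step 1: P = 799.3 kPa (V unchanged).
Step 2 (isothermal): W = P₁V₁ ln(V₂/V₁) = (18863) ln(45.2/23.6) = 12258 J.
W_total = 0 + 12258 = 12258 J.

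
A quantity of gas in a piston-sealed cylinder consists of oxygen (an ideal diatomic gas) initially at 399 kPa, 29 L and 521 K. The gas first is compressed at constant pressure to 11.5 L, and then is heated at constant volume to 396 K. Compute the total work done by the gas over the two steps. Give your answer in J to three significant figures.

Step 1 (isobaric): W = PΔV = (399 kPa)(11.5 − 29 L) = -6982 J.
Step 2 (isochoric): W = 0 (constant volume).
W_total = -6982 + 0 = -6982 J.

W_total ≈ -6980 J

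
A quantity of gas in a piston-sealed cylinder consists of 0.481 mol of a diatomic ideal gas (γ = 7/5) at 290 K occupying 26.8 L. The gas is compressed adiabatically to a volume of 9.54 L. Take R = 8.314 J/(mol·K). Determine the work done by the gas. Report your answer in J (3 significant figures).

W ≈ -1480 J

Adiabatic: TV^(γ−1) = const with γ = 7/5.
T₂ = T₁ (V₁/V₂)^(γ−1) = 290 × (26.8/9.54)^0.4 = 290 × 1.512 = 438.4 K.
W_by = nCᵥ(T₁ − T₂) = (0.481)(20.79)(290 − 438.4) = -1483 J.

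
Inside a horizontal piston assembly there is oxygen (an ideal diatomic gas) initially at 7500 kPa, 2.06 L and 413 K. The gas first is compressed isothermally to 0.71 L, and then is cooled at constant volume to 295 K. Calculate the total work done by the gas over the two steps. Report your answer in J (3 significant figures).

Step 1 (isothermal): W = P₁V₁ ln(V₂/V₁) = (15450) ln(0.71/2.06) = -16457 J.
Step 2 (isochoric): W = 0 (constant volume).
W_total = -16457 + 0 = -16457 J.

W_total ≈ -16500 J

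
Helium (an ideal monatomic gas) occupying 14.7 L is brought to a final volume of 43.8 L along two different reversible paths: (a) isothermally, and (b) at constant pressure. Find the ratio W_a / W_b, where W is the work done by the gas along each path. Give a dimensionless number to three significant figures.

Path (a) isothermal: W = P₁V₁ ln(V₂/V₁) → W_a/(P₁V₁) = 1.092.
Path (b) isobaric: W = P₁(V₂ − V₁) → W_b/(P₁V₁) = 1.98.
W_a / W_b = 1.092 / 1.98 = 0.5515.

W_a / W_b ≈ 0.552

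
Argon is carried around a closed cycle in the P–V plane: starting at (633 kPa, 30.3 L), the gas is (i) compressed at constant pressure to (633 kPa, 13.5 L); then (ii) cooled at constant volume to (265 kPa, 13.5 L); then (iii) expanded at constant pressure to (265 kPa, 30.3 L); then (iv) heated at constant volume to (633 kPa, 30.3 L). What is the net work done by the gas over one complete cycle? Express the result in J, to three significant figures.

Constant-volume legs do no work.
W(i) = (633)(13.5 − 30.3) = -10634 J; W(iii) = (265)(30.3 − 13.5) = 4452 J.
W_net = -10634 + 4452 = -6182 J (the counter-clockwise enclosed area).

W_net ≈ -6180 J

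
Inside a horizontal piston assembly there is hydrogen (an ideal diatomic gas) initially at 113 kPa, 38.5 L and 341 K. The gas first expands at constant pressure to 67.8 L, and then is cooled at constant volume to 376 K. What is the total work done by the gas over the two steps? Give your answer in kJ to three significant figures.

Step 1 (isobaric): W = PΔV = (113 kPa)(67.8 − 38.5 L) = 3311 J.
Step 2 (isochoric): W = 0 (constant volume).
W_total = 3311 + 0 = 3311 J.

W_total ≈ 3.31 kJ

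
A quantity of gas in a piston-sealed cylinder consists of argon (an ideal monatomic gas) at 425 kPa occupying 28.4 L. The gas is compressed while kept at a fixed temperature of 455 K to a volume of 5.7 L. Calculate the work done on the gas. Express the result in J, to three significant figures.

Isothermal: W = nRT ln(V₂/V₁) = P₁V₁ ln(V₂/V₁).
P₁V₁ = (425 kPa)(28.4 L) = 12070 J.
W = 12070 × ln(5.7/28.4) = 12070 × -1.606
W_by_gas = -19383 J; work on gas = −W_by = 19383 J.

W ≈ 19400 J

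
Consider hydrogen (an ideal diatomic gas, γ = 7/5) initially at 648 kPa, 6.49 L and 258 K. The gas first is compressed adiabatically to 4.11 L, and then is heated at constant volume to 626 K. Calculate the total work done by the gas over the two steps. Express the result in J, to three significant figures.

W_total ≈ -2110 J

Step 1 (adiabatic): W = (P₁V₁ − P₂V₂)/(γ−1) = (4206 − 5049)/0.4 = -2108 J.
Step 2 (isochoric): W = 0 (constant volume).
W_total = -2108 + 0 = -2108 J.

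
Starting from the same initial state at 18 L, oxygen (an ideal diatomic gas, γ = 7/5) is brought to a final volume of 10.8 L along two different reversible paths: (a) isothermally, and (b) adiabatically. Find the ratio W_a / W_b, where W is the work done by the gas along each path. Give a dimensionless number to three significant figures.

W_a / W_b ≈ 0.901

Path (a) isothermal: W = P₁V₁ ln(V₂/V₁) → W_a/(P₁V₁) = -0.5108.
Path (b) adiabatic: W = P₁V₁(1 − (V₁/V₂)^(γ−1))/(γ−1) → W_b/(P₁V₁) = -0.5668.
W_a / W_b = -0.5108 / -0.5668 = 0.9013.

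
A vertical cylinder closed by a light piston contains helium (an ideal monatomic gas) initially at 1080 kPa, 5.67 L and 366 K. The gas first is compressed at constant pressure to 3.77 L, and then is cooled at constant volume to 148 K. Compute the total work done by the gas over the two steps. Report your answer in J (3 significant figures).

Step 1 (isobaric): W = PΔV = (1080 kPa)(3.77 − 5.67 L) = -2052 J.
Step 2 (isochoric): W = 0 (constant volume).
W_total = -2052 + 0 = -2052 J.

W_total ≈ -2050 J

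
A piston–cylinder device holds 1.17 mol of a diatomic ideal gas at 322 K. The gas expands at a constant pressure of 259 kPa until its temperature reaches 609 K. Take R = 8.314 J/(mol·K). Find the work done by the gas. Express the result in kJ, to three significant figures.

Isobaric: W = P ΔV = nR ΔT.
W = (1.17)(8.314)(609 − 322) = 2792 J.

W ≈ 2.79 kJ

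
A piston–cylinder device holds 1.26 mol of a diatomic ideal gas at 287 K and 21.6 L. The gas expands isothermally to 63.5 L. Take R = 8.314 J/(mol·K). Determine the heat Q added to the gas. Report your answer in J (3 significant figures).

Q ≈ 3240 J

Isothermal ⇒ ΔU = 0, so Q = W = nRT ln(V₂/V₁).
Q = (1.26)(8.314)(287) ln(63.5/21.6) = 3007 × 1.078 = 3242 J.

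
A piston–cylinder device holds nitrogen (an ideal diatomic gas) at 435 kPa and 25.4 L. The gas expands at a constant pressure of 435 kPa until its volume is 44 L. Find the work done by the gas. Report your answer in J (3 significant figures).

W ≈ 8090 J

Isobaric: W = P ΔV.
W = (435 kPa)(44 − 25.4 L) = (435)(18.6) = 8091 J.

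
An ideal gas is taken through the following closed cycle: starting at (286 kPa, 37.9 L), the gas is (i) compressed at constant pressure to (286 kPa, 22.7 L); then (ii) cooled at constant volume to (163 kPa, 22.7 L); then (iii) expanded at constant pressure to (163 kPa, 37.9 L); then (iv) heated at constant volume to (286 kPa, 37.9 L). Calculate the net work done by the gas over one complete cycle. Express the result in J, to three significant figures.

Constant-volume legs do no work.
W(i) = (286)(22.7 − 37.9) = -4347 J; W(iii) = (163)(37.9 − 22.7) = 2478 J.
W_net = -4347 + 2478 = -1870 J (the counter-clockwise enclosed area).

W_net ≈ -1870 J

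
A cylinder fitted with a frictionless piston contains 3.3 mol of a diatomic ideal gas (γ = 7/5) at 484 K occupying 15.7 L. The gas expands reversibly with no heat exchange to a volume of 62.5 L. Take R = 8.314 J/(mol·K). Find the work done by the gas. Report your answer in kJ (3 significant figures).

Adiabatic: TV^(γ−1) = const with γ = 7/5.
T₂ = T₁ (V₁/V₂)^(γ−1) = 484 × (15.7/62.5)^0.4 = 484 × 0.5755 = 278.5 K.
W_by = nCᵥ(T₁ − T₂) = (3.3)(20.79)(484 − 278.5) = 14094 J.

W ≈ 14.1 kJ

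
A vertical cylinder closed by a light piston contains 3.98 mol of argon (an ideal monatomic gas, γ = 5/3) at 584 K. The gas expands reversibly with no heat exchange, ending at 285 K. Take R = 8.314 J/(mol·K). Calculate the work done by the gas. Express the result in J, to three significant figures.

W ≈ 14800 J

Adiabatic ⇒ Q = 0, so W_by = −ΔU = nCᵥ(T₁ − T₂).
Cᵥ = 3R/2 = 12.47 J/(mol·K).
W = (3.98)(12.47)(584 − 285) = 14841 J.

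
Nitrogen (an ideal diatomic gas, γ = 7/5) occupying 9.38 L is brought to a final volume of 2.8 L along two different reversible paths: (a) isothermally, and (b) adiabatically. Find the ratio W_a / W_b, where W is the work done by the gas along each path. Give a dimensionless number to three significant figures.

Path (a) isothermal: W = P₁V₁ ln(V₂/V₁) → W_a/(P₁V₁) = -1.209.
Path (b) adiabatic: W = P₁V₁(1 − (V₁/V₂)^(γ−1))/(γ−1) → W_b/(P₁V₁) = -1.555.
W_a / W_b = -1.209 / -1.555 = 0.7776.

W_a / W_b ≈ 0.778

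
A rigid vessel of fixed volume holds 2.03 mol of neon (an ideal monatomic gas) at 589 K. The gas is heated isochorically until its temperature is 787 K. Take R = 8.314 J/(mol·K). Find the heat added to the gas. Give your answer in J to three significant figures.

Q ≈ 5010 J

Constant volume ⇒ W = 0, so Q = ΔU = nCᵥΔT with Cᵥ = 3R/2 = 12.47 J/(mol·K).
ΔU = (2.03)(12.47)(787 − 589) = 5013 J.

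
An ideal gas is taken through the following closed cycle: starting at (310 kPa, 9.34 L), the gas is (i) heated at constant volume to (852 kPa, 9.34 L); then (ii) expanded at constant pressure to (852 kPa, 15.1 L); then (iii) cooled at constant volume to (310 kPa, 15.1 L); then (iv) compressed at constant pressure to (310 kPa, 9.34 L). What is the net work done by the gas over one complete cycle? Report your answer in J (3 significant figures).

W_net ≈ 3120 J

Constant-volume legs do no work.
W(ii) = (852)(15.1 − 9.34) = 4908 J; W(iv) = (310)(9.34 − 15.1) = -1786 J.
W_net = 4908 − 1786 = 3122 J (the clockwise enclosed area).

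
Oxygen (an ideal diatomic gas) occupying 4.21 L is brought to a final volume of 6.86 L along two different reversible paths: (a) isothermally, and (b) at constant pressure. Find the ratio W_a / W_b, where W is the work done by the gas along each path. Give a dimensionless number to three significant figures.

Path (a) isothermal: W = P₁V₁ ln(V₂/V₁) → W_a/(P₁V₁) = 0.4882.
Path (b) isobaric: W = P₁(V₂ − V₁) → W_b/(P₁V₁) = 0.6295.
W_a / W_b = 0.4882 / 0.6295 = 0.7757.

W_a / W_b ≈ 0.776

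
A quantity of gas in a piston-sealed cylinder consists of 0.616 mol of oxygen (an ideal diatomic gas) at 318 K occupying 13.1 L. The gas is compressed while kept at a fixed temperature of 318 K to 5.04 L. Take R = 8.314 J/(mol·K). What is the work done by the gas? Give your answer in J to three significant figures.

W ≈ -1560 J

Isothermal: W = nRT ln(V₂/V₁).
W = (0.616)(8.314)(318) × ln(5.04/13.1)
  = 1629 × -0.9552
W_by_gas = -1556 J.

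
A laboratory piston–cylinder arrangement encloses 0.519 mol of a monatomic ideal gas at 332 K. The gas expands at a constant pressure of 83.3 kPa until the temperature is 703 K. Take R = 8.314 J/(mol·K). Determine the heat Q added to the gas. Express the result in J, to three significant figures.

Q ≈ 4000 J

Isobaric: W = nRΔT = (0.519)(8.314)(371) = 1601 J.
ΔU = nCᵥΔT with Cᵥ = 3R/2: ΔU = (0.519)(12.47)(371) = 2401 J.
Q = ΔU + W = 2401 + 1601 = 4002 J.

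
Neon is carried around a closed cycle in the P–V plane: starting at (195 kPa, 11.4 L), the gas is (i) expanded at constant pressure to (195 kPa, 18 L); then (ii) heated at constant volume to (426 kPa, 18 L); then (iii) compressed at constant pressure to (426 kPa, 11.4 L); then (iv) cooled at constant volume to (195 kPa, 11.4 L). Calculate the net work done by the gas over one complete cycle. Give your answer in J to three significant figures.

Constant-volume legs do no work.
W(i) = (195)(18 − 11.4) = 1287 J; W(iii) = (426)(11.4 − 18) = -2812 J.
W_net = 1287 − 2812 = -1525 J (the counter-clockwise enclosed area).

W_net ≈ -1520 J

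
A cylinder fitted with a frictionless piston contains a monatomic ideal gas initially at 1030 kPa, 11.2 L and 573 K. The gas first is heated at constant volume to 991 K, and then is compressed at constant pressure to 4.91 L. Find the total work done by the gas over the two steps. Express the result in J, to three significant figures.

W_total ≈ -11200 J

Step 1 (isochoric): W = 0 (constant volume).
After step 1: P = 1781 kPa (V unchanged).
Step 2 (isobaric): W = PΔV = (1781 kPa)(4.91 − 11.2 L) = -11205 J.
W_total = 0 − 11205 = -11205 J.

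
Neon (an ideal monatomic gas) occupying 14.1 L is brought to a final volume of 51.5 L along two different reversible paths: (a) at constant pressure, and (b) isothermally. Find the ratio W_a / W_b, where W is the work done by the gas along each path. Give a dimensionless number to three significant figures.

Path (a) isobaric: W = P₁(V₂ − V₁) → W_a/(P₁V₁) = 2.652.
Path (b) isothermal: W = P₁V₁ ln(V₂/V₁) → W_b/(P₁V₁) = 1.295.
W_a / W_b = 2.652 / 1.295 = 2.048.

W_a / W_b ≈ 2.05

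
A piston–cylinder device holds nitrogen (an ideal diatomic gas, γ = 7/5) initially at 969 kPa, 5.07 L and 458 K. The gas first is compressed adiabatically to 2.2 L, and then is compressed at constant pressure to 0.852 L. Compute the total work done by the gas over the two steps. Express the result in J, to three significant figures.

W_total ≈ -9070 J

Step 1 (adiabatic): W = (P₁V₁ − P₂V₂)/(γ−1) = (4913 − 6861)/0.4 = -4870 J.
After step 1: P = 3118 kPa, V = 2.2 L, T = 639.6 K.
Step 2 (isobaric): W = PΔV = (3118 kPa)(0.852 − 2.2 L) = -4204 J.
W_total = -4870 − 4204 = -9073 J.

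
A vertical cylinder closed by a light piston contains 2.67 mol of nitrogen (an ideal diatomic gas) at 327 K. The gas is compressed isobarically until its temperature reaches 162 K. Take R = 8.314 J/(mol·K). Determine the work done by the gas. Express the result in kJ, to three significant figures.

Isobaric: W = P ΔV = nR ΔT.
W = (2.67)(8.314)(162 − 327) = -3663 J.

W ≈ -3.66 kJ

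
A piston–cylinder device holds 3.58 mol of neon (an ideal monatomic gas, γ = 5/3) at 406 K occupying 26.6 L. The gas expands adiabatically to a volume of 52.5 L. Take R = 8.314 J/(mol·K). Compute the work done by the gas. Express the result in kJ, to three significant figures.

Adiabatic: TV^(γ−1) = const with γ = 5/3.
T₂ = T₁ (V₁/V₂)^(γ−1) = 406 × (26.6/52.5)^0.667 = 406 × 0.6355 = 258 K.
W_by = nCᵥ(T₁ − T₂) = (3.58)(12.47)(406 − 258) = 6606 J.

W ≈ 6.61 kJ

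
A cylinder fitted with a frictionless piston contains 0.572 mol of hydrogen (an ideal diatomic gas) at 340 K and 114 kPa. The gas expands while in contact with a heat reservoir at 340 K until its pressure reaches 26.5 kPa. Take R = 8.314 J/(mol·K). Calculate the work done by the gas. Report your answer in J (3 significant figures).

Isothermal process: W = nRT ln(V₂/V₁) = nRT ln(P₁/P₂).
W = (0.572)(8.314)(340) × ln(114/26.5)
  = 1617 × ln(4.302) = 1617 × 1.459
W_by_gas = 2359 J.

W ≈ 2360 J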